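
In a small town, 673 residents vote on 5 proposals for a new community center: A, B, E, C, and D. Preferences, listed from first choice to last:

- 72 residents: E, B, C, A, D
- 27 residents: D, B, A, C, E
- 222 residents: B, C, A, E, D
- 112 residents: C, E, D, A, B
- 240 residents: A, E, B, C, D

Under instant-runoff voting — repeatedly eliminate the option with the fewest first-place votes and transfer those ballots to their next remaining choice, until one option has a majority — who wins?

Round 1: A 240, B 222, E 72, C 112, D 27. Eliminate D.
Round 2: A 240, B 249, E 72, C 112. Eliminate E.
Round 3: A 240, B 321, C 112. Eliminate C.
Round 4: A 352, B 321. A has a majority.

A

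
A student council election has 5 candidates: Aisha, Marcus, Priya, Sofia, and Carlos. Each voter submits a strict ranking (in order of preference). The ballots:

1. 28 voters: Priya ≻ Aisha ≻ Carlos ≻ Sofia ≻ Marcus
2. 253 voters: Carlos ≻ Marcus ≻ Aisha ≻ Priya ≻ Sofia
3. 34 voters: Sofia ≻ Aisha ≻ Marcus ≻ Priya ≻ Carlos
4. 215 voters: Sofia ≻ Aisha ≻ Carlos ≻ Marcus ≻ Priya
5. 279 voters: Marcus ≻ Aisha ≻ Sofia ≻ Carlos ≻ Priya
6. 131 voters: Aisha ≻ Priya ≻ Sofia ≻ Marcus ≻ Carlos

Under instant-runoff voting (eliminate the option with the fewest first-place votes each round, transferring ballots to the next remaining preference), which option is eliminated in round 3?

Round 1: Aisha 131, Marcus 279, Priya 28, Sofia 249, Carlos 253. Eliminate Priya.
Round 2: Aisha 159, Marcus 279, Sofia 249, Carlos 253. Eliminate Aisha.
Round 3: Marcus 279, Sofia 380, Carlos 281. Eliminate Marcus.

Marcus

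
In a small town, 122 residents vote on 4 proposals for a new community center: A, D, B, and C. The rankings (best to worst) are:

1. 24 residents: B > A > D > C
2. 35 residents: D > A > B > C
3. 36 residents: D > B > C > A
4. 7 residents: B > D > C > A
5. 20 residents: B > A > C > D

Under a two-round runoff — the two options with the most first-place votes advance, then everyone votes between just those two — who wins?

Round 1 first-place votes: A 0, D 71, B 51, C 0.
D and B advance.
Runoff: D is preferred to B by 71 voters; B by 51.
D wins the runoff.

D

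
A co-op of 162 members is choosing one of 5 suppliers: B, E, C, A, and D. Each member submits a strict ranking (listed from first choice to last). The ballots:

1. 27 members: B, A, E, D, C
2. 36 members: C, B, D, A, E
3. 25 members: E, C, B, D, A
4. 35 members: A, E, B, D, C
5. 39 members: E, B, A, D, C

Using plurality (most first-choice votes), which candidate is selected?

E

First-place votes: B 27, E 64, C 36, A 35, D 0.
E has the most first-place votes.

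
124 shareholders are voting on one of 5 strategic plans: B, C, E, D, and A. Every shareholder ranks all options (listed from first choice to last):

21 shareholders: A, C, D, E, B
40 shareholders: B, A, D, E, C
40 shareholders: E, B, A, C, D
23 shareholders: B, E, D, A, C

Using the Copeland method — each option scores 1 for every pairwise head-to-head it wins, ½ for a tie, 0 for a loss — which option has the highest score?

B: beats C, E, D, and A → score 4.
C: loses to B, E, D, and A → score 0.
E: beats C, D, and A; loses to B → score 3.
D: beats C; loses to B, E, and A → score 1.
A: beats C and D; loses to B and E → score 2.
B has the best pairwise record.

B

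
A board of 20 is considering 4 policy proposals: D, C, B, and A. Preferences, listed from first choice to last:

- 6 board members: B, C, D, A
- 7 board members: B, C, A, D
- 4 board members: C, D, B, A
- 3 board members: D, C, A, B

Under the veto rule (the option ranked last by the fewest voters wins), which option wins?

C

Last-place votes: D 7, C 0, B 3, A 10.
C is ranked last by the fewest voters, so C wins.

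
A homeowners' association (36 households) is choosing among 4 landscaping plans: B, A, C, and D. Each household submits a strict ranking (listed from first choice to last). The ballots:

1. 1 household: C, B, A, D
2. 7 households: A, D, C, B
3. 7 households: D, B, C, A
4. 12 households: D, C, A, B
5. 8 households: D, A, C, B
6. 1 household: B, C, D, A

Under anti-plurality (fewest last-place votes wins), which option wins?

Last-place votes: B 27, A 8, C 0, D 1.
C is ranked last by the fewest voters, so C wins.

C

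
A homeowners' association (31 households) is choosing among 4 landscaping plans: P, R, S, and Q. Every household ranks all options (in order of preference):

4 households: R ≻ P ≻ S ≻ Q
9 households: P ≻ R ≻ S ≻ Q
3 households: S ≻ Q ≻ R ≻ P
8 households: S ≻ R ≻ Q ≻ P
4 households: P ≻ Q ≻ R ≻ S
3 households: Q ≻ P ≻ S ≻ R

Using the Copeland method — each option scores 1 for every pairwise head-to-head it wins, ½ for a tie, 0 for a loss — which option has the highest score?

P

P: beats R, S, and Q → score 3.
R: beats S and Q; loses to P → score 2.
S: beats Q; loses to P and R → score 1.
Q: loses to P, R, and S → score 0.
P has the best pairwise record.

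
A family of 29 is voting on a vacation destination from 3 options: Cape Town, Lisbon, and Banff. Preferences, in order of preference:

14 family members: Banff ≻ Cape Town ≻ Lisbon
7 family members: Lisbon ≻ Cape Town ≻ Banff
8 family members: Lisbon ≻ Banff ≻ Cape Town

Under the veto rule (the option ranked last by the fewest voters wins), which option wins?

Last-place votes: Cape Town 8, Lisbon 14, Banff 7.
Banff is ranked last by the fewest voters, so Banff wins.

Banff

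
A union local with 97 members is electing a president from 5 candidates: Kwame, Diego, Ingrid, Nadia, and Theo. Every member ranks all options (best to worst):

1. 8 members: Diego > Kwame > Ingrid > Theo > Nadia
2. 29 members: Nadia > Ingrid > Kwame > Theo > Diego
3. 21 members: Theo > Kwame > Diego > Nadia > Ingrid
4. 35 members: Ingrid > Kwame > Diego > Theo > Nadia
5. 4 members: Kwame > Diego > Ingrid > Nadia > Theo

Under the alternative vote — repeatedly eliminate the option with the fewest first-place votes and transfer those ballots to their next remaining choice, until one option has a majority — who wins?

Nadia

Round 1: Kwame 4, Diego 8, Ingrid 35, Nadia 29, Theo 21. Eliminate Kwame.
Round 2: Diego 12, Ingrid 35, Nadia 29, Theo 21. Eliminate Diego.
Round 3: Ingrid 47, Nadia 29, Theo 21. Eliminate Theo.
Round 4: Ingrid 47, Nadia 50. Nadia has a majority.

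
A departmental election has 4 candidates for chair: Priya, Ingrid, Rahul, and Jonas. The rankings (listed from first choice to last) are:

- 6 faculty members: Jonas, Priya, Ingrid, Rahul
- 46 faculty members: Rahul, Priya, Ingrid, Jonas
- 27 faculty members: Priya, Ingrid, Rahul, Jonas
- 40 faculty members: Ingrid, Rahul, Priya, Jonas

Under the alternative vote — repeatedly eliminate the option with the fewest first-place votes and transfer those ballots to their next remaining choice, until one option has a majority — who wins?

Ingrid

Round 1: Priya 27, Ingrid 40, Rahul 46, Jonas 6. Eliminate Jonas.
Round 2: Priya 33, Ingrid 40, Rahul 46. Eliminate Priya.
Round 3: Ingrid 73, Rahul 46. Ingrid has a majority.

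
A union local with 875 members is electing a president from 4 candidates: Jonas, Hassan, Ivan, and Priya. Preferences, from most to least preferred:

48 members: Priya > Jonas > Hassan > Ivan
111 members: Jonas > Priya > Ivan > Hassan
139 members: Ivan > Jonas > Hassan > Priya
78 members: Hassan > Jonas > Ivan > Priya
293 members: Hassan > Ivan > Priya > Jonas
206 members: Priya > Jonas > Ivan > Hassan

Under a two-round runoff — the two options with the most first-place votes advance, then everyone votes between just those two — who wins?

Round 1 first-place votes: Jonas 111, Hassan 371, Ivan 139, Priya 254.
Hassan and Priya advance.
Runoff: Hassan is preferred to Priya by 510 voters; Priya by 365.
Hassan wins the runoff.

Hassan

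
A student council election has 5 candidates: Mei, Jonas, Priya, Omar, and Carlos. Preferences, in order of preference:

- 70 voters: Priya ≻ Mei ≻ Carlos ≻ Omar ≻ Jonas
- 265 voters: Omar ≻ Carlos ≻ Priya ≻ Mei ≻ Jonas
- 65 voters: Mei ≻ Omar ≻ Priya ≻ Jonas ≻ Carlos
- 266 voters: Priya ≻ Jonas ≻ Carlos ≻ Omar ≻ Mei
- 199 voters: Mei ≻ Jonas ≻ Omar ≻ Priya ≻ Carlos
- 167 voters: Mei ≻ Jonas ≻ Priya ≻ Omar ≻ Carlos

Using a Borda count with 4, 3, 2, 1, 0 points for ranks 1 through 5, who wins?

Priya

Mei: 70·3 + 265·1 + 65·4 + 266·0 + 199·4 + 167·4 = 2199
Jonas: 70·0 + 265·0 + 65·1 + 266·3 + 199·3 + 167·3 = 1961
Priya: 70·4 + 265·2 + 65·2 + 266·4 + 199·1 + 167·2 = 2537
Omar: 70·1 + 265·4 + 65·3 + 266·1 + 199·2 + 167·1 = 2156
Carlos: 70·2 + 265·3 + 65·0 + 266·2 + 199·0 + 167·0 = 1467
Priya has the highest Borda score (2537).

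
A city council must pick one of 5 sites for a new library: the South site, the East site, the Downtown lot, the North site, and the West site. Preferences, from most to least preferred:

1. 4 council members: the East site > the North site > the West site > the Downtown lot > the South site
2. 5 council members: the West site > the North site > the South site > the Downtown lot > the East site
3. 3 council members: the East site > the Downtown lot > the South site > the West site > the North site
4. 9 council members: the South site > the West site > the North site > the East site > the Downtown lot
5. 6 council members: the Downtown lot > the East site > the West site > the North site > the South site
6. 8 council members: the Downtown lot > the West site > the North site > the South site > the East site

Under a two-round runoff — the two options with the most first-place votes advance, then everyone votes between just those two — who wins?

Round 1 first-place votes: the South site 9, the East site 7, the Downtown lot 14, the North site 0, the West site 5.
the Downtown lot and the South site advance.
Runoff: the Downtown lot is preferred to the South site by 21 voters; the South site by 14.
the Downtown lot wins the runoff.

the Downtown lot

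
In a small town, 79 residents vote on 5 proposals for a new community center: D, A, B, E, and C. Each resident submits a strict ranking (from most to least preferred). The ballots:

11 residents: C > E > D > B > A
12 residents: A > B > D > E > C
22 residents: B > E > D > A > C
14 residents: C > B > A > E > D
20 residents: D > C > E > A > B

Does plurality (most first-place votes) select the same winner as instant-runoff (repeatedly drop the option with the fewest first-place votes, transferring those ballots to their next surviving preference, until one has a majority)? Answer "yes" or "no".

yes

Plurality — first-place votes: D 20, A 12, B 22, E 0, C 25. Winner: C.
Instant-runoff — R1 D 20, A 12, B 22, E 0, C 25 (E out); R2 D 20, A 12, B 22, C 25 (A out); R3 D 20, B 34, C 25 (D out); R4 B 34, C 45 (C winner). Winner: C.
The two methods agree.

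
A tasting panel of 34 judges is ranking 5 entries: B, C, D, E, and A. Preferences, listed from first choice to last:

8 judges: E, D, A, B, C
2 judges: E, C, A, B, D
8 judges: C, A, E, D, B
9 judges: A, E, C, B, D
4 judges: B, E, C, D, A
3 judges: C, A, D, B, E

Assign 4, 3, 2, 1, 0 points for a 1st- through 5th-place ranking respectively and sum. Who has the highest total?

B: 8·1 + 2·1 + 8·0 + 9·1 + 4·4 + 3·1 = 38
C: 8·0 + 2·3 + 8·4 + 9·2 + 4·2 + 3·4 = 76
D: 8·3 + 2·0 + 8·1 + 9·0 + 4·1 + 3·2 = 42
E: 8·4 + 2·4 + 8·2 + 9·3 + 4·3 + 3·0 = 95
A: 8·2 + 2·2 + 8·3 + 9·4 + 4·0 + 3·3 = 89
E has the highest Borda score (95).

E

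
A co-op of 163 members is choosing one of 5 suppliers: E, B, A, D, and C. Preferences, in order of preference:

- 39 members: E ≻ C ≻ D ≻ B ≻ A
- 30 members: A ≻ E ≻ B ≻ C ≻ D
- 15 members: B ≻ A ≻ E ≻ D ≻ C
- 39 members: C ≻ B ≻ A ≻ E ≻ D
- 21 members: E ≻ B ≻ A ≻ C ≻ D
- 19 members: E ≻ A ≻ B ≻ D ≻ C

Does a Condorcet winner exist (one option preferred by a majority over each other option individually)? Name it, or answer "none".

none

Checking pairwise contests:
A beats E 84–79.
E beats B 109–54.
B beats A 114–49.
E beats D 163–0.
E beats C 124–39.
Every option loses at least one head-to-head, so there is no Condorcet winner.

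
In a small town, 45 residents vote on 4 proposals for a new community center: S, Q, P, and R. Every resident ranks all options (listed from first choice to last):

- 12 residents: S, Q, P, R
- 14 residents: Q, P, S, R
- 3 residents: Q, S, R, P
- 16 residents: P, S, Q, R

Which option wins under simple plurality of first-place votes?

Q

First-place votes: S 12, Q 17, P 16, R 0.
Q has the most first-place votes.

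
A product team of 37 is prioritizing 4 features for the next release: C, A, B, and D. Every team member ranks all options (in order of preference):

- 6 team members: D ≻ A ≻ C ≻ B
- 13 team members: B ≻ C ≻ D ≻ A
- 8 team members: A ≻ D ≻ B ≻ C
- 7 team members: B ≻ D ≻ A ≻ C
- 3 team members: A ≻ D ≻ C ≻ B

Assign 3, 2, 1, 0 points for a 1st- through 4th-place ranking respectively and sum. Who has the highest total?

C: 6·1 + 13·2 + 8·0 + 7·0 + 3·1 = 35
A: 6·2 + 13·0 + 8·3 + 7·1 + 3·3 = 52
B: 6·0 + 13·3 + 8·1 + 7·3 + 3·0 = 68
D: 6·3 + 13·1 + 8·2 + 7·2 + 3·2 = 67
B has the highest Borda score (68).

B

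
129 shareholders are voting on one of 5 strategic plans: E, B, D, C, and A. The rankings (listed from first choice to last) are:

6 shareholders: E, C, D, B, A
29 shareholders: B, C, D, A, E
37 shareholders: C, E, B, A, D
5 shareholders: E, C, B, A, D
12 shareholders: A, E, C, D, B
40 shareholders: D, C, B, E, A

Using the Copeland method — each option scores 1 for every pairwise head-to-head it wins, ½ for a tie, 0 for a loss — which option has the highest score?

E: beats A; loses to B, D, and C → score 1.
B: beats E, D, and A; loses to C → score 3.
D: beats E and A; loses to B and C → score 2.
C: beats E, B, D, and A → score 4.
A: loses to E, B, D, and C → score 0.
C has the best pairwise record.

C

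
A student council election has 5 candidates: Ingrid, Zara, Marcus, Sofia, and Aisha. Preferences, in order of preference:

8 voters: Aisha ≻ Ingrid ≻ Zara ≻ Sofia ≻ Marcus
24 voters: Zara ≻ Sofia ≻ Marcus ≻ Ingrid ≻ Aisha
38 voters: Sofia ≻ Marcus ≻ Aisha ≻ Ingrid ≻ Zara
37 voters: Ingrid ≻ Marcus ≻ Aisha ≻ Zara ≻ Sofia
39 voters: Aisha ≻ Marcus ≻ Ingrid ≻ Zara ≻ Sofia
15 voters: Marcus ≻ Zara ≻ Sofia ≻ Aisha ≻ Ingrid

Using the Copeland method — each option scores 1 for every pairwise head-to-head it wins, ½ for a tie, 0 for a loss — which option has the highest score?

Ingrid: beats Zara and Sofia; loses to Marcus and Aisha → score 2.
Zara: beats Sofia; loses to Ingrid, Marcus, and Aisha → score 1.
Marcus: beats Ingrid, Zara, Sofia, and Aisha → score 4.
Sofia: loses to Ingrid, Zara, Marcus, and Aisha → score 0.
Aisha: beats Ingrid, Zara, and Sofia; loses to Marcus → score 3.
Marcus has the best pairwise record.

Marcus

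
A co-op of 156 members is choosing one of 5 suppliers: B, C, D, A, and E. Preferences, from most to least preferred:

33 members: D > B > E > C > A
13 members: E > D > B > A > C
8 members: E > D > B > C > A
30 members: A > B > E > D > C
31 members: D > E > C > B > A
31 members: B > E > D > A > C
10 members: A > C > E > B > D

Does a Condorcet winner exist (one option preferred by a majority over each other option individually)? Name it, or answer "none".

Checking pairwise contests:
D beats B 85–71.
B beats C 115–41.
E beats D 92–64.
B beats A 116–40.
B beats E 94–62.
Every option loses at least one head-to-head, so there is no Condorcet winner.

none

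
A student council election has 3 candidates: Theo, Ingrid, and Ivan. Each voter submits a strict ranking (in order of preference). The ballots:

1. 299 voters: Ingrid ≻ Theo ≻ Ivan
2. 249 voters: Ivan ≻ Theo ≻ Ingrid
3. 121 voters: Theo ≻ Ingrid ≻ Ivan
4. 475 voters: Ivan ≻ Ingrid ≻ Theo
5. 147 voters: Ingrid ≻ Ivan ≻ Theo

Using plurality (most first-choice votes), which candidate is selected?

First-place votes: Theo 121, Ingrid 446, Ivan 724.
Ivan has the most first-place votes.

Ivan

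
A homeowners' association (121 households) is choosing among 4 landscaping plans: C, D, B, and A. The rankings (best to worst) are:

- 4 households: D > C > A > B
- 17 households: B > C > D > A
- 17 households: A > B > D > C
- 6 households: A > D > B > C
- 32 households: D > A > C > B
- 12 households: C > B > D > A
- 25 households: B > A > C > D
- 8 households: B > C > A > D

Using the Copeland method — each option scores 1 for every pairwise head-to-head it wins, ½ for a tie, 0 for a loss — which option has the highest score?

B

C: beats D; loses to B and A → score 1.
D: beats A; loses to C and B → score 1.
B: beats C, D, and A → score 3.
A: beats C; loses to D and B → score 1.
B has the best pairwise record.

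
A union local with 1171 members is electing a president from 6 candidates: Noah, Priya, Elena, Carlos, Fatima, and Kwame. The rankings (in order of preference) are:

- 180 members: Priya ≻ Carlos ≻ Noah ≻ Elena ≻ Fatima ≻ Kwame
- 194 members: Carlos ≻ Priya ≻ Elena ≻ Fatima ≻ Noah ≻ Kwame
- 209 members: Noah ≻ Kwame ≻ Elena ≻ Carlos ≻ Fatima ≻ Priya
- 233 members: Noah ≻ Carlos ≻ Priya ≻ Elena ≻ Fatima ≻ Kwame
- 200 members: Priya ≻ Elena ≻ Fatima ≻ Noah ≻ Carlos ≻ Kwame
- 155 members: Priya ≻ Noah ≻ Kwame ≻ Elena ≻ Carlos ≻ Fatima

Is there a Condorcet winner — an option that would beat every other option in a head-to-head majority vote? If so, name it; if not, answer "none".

Checking pairwise contests:
Priya beats Noah 729–442.
Carlos beats Priya 636–535.
Noah beats Elena 777–394.
Noah beats Carlos 797–374.
Noah beats Fatima 777–394.
Noah beats Kwame 1171–0.
Every option loses at least one head-to-head, so there is no Condorcet winner.

none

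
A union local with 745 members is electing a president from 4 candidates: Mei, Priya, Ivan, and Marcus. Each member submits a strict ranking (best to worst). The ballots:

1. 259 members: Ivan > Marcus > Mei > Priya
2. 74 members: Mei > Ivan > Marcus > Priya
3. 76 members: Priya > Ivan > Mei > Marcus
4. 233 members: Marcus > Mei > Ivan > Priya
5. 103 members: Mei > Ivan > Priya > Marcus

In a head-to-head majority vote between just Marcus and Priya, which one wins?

Voters preferring Marcus to Priya: 566; preferring Priya to Marcus: 179.
Marcus wins the head-to-head.

Marcus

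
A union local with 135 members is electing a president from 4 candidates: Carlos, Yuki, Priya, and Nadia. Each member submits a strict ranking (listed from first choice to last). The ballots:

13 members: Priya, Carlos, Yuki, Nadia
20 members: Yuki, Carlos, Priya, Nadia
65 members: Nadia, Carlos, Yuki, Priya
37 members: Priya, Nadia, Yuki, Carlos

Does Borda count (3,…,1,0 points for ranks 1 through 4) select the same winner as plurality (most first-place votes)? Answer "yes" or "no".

Borda — scores: Carlos 196, Yuki 175, Priya 170, Nadia 269. Winner: Nadia.
Plurality — first-place votes: Carlos 0, Yuki 20, Priya 50, Nadia 65. Winner: Nadia.
The two methods agree.

yes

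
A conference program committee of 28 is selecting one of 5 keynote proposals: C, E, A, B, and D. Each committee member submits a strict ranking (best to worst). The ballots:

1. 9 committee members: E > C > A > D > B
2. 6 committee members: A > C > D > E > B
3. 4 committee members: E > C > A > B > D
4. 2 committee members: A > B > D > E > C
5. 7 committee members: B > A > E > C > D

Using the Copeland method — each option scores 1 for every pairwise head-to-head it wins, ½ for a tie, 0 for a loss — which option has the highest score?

A

C: beats B and D; loses to E and A → score 2.
E: beats C, B, and D; loses to A → score 3.
A: beats C, E, B, and D → score 4.
B: loses to C, E, A, and D → score 0.
D: beats B; loses to C, E, and A → score 1.
A has the best pairwise record.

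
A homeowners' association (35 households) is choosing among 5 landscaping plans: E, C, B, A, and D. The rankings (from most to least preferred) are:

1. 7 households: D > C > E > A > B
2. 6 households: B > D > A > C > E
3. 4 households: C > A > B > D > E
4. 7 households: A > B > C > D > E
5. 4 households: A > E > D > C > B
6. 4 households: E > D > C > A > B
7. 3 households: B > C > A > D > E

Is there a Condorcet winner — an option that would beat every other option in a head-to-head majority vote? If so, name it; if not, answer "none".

none

Checking pairwise contests:
C beats E 27–8.
D beats C 21–14.
C beats B 19–16.
C beats A 18–17.
B beats D 20–15.
Every option loses at least one head-to-head, so there is no Condorcet winner.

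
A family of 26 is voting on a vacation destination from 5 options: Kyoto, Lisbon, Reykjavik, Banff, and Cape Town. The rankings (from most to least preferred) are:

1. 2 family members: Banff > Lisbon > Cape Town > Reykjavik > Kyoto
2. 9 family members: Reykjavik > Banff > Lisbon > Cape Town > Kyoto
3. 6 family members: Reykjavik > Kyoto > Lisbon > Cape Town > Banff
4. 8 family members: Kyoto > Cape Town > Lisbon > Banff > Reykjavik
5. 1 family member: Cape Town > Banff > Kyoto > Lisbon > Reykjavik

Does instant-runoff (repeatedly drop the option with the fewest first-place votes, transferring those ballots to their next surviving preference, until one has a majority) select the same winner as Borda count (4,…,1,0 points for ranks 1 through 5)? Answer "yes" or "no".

Instant-runoff — R1 Kyoto 8, Lisbon 0, Reykjavik 15, Banff 2, Cape Town 1 (Reykjavik winner). Winner: Reykjavik.
Borda — scores: Kyoto 52, Lisbon 53, Reykjavik 62, Banff 46, Cape Town 47. Winner: Reykjavik.
The two methods agree.

yes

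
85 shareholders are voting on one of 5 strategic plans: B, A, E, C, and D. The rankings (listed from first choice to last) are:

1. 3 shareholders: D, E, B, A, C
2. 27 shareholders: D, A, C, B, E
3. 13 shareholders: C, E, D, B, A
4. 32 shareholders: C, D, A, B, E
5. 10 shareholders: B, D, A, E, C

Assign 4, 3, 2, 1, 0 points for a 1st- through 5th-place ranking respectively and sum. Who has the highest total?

B: 3·2 + 27·1 + 13·1 + 32·1 + 10·4 = 118
A: 3·1 + 27·3 + 13·0 + 32·2 + 10·2 = 168
E: 3·3 + 27·0 + 13·3 + 32·0 + 10·1 = 58
C: 3·0 + 27·2 + 13·4 + 32·4 + 10·0 = 234
D: 3·4 + 27·4 + 13·2 + 32·3 + 10·3 = 272
D has the highest Borda score (272).

D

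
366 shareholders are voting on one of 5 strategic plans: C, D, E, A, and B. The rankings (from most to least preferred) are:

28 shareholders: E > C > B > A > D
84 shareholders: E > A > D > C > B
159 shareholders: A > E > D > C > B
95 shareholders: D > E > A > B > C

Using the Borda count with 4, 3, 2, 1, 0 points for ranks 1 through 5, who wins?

E

C: 28·3 + 84·1 + 159·1 + 95·0 = 327
D: 28·0 + 84·2 + 159·2 + 95·4 = 866
E: 28·4 + 84·4 + 159·3 + 95·3 = 1210
A: 28·1 + 84·3 + 159·4 + 95·2 = 1106
B: 28·2 + 84·0 + 159·0 + 95·1 = 151
E has the highest Borda score (1210).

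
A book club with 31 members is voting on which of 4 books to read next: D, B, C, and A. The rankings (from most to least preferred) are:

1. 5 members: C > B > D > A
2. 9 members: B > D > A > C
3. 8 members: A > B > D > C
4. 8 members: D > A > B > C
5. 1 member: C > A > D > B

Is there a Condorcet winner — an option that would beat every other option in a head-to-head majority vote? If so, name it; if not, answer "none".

none

Checking pairwise contests:
B beats D 22–9.
A beats B 17–14.
D beats C 25–6.
D beats A 22–9.
Every option loses at least one head-to-head, so there is no Condorcet winner.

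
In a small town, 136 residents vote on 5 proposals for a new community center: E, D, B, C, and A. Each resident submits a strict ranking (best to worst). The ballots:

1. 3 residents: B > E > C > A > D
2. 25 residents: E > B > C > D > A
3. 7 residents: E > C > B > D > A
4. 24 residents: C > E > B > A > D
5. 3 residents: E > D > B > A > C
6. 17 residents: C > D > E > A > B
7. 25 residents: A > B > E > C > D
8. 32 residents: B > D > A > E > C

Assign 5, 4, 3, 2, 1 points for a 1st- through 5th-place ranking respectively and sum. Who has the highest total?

E: 3·4 + 25·5 + 7·5 + 24·4 + 3·5 + 17·3 + 25·3 + 32·2 = 473
D: 3·1 + 25·2 + 7·2 + 24·1 + 3·4 + 17·4 + 25·1 + 32·4 = 324
B: 3·5 + 25·4 + 7·3 + 24·3 + 3·3 + 17·1 + 25·4 + 32·5 = 494
C: 3·3 + 25·3 + 7·4 + 24·5 + 3·1 + 17·5 + 25·2 + 32·1 = 402
A: 3·2 + 25·1 + 7·1 + 24·2 + 3·2 + 17·2 + 25·5 + 32·3 = 347
B has the highest Borda score (494).

B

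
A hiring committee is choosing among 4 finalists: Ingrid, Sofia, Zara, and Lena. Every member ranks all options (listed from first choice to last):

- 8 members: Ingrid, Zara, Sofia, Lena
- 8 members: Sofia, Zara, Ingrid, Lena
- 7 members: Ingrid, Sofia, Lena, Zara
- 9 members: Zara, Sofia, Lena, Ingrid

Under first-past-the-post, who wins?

Ingrid

First-place votes: Ingrid 15, Sofia 8, Zara 9, Lena 0.
Ingrid has the most first-place votes.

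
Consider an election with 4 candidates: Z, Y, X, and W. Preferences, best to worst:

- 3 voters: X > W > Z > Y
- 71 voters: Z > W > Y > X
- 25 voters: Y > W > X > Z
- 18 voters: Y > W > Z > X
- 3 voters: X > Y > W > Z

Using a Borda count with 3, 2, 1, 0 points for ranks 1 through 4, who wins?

W

Z: 3·1 + 71·3 + 25·0 + 18·1 + 3·0 = 234
Y: 3·0 + 71·1 + 25·3 + 18·3 + 3·2 = 206
X: 3·3 + 71·0 + 25·1 + 18·0 + 3·3 = 43
W: 3·2 + 71·2 + 25·2 + 18·2 + 3·1 = 237
W has the highest Borda score (237).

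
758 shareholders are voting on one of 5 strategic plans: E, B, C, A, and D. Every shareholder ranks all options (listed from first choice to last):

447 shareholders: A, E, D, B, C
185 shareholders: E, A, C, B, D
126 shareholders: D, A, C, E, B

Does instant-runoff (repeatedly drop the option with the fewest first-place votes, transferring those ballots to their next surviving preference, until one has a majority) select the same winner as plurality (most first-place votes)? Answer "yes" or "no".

Instant-runoff — R1 E 185, B 0, C 0, A 447, D 126 (A winner). Winner: A.
Plurality — first-place votes: E 185, B 0, C 0, A 447, D 126. Winner: A.
The two methods agree.

yes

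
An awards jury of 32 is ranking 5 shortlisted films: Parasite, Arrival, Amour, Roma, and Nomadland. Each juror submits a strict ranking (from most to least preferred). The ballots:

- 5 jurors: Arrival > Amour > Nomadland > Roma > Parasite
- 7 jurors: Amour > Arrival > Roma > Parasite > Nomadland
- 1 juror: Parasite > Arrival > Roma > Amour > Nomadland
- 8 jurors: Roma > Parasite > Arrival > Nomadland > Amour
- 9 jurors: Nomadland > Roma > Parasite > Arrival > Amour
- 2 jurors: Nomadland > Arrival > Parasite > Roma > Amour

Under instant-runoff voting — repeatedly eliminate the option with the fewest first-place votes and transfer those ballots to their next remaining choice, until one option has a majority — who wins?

Round 1: Parasite 1, Arrival 5, Amour 7, Roma 8, Nomadland 11. Eliminate Parasite.
Round 2: Arrival 6, Amour 7, Roma 8, Nomadland 11. Eliminate Arrival.
Round 3: Amour 12, Roma 9, Nomadland 11. Eliminate Roma.
Round 4: Amour 13, Nomadland 19. Nomadland has a majority.

Nomadland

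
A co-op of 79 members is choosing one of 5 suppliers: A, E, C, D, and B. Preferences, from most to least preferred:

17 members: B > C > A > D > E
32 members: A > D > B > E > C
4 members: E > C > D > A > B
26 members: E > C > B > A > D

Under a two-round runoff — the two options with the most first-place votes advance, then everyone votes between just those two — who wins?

A

Round 1 first-place votes: A 32, E 30, C 0, D 0, B 17.
A and E advance.
Runoff: A is preferred to E by 49 voters; E by 30.
A wins the runoff.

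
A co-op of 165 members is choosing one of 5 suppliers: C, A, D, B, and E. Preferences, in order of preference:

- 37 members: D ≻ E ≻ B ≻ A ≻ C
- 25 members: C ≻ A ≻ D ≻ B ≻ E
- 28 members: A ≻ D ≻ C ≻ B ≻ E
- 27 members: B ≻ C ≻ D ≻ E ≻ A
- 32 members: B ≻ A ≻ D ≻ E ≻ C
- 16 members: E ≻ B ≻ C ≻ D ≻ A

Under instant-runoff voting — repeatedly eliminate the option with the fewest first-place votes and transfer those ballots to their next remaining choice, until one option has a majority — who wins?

Round 1: C 25, A 28, D 37, B 59, E 16. Eliminate E.
Round 2: C 25, A 28, D 37, B 75. Eliminate C.
Round 3: A 53, D 37, B 75. Eliminate D.
Round 4: A 53, B 112. B has a majority.

B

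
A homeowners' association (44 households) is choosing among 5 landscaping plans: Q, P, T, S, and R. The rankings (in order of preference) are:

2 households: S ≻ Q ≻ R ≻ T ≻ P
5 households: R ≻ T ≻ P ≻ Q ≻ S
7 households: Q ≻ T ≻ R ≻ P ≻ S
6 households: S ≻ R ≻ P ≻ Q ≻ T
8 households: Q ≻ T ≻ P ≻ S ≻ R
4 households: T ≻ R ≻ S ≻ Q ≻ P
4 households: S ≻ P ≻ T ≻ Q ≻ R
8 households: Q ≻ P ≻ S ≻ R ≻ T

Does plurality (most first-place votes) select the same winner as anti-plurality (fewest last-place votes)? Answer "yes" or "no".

Plurality — first-place votes: Q 23, P 0, T 4, S 12, R 5. Winner: Q.
Anti-plurality — last-place votes: Q 0, P 6, T 14, S 12, R 12. Winner: Q.
The two methods agree.

yes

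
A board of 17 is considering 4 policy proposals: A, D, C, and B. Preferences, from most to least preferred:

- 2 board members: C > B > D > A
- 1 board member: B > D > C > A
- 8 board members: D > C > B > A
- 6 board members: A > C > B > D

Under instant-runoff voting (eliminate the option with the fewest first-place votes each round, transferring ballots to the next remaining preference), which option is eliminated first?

B

Round 1: A 6, D 8, C 2, B 1. Eliminate B.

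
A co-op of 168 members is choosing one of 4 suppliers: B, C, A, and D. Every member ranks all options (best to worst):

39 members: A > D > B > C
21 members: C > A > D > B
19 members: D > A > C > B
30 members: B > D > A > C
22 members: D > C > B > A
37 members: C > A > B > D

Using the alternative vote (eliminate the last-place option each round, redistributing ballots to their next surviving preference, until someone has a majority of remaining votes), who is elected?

Round 1: B 30, C 58, A 39, D 41. Eliminate B.
Round 2: C 58, A 39, D 71. Eliminate A.
Round 3: C 58, D 110. D has a majority.

D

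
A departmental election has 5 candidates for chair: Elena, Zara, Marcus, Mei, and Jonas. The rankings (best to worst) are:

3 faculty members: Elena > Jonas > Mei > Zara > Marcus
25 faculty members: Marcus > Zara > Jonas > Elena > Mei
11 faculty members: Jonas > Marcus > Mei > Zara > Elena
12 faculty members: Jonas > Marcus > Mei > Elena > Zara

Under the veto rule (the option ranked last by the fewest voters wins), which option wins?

Jonas

Last-place votes: Elena 11, Zara 12, Marcus 3, Mei 25, Jonas 0.
Jonas is ranked last by the fewest voters, so Jonas wins.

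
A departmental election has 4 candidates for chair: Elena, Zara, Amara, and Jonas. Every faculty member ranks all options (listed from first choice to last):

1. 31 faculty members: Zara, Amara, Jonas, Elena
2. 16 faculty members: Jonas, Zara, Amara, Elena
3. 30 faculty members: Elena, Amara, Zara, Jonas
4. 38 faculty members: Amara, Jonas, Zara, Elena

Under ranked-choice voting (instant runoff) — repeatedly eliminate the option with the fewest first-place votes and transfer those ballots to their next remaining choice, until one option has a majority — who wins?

Round 1: Elena 30, Zara 31, Amara 38, Jonas 16. Eliminate Jonas.
Round 2: Elena 30, Zara 47, Amara 38. Eliminate Elena.
Round 3: Zara 47, Amara 68. Amara has a majority.

Amara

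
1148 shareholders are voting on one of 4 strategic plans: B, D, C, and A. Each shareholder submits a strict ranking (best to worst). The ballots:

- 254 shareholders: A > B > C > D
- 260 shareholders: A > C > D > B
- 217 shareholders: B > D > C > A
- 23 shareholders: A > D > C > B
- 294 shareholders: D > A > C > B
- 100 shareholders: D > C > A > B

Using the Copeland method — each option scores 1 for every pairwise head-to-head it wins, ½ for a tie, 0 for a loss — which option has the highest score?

B: loses to D, C, and A → score 0.
D: beats B, C, and A → score 3.
C: beats B; loses to D and A → score 1.
A: beats B and C; loses to D → score 2.
D has the best pairwise record.

D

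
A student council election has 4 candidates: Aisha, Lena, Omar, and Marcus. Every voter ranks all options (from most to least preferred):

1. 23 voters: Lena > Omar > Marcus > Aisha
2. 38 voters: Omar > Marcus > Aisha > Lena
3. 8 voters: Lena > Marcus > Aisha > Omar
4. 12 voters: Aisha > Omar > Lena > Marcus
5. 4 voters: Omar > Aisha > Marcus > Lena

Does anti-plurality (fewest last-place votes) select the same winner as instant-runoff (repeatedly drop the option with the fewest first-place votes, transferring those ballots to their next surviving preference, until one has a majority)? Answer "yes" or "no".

yes

Anti-plurality — last-place votes: Aisha 23, Lena 42, Omar 8, Marcus 12. Winner: Omar.
Instant-runoff — R1 Aisha 12, Lena 31, Omar 42, Marcus 0 (Marcus out); R2 Aisha 12, Lena 31, Omar 42 (Aisha out); R3 Lena 31, Omar 54 (Omar winner). Winner: Omar.
The two methods agree.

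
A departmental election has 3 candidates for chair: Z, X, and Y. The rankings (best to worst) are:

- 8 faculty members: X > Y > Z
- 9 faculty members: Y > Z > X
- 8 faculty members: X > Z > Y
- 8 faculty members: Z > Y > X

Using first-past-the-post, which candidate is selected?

First-place votes: Z 8, X 16, Y 9.
X has the most first-place votes.

X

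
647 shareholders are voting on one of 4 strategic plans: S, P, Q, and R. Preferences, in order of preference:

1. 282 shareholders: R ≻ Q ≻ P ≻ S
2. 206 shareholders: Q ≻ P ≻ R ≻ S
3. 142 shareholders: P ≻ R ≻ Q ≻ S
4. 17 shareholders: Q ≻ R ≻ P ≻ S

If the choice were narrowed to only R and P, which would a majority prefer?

Voters preferring R to P: 299; preferring P to R: 348.
P wins the head-to-head.

P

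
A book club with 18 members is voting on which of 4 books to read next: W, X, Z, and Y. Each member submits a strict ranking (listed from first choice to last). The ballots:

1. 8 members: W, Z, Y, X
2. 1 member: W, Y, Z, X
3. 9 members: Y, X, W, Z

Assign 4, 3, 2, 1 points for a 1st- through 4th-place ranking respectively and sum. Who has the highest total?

Y

W: 8·4 + 1·4 + 9·2 = 54
X: 8·1 + 1·1 + 9·3 = 36
Z: 8·3 + 1·2 + 9·1 = 35
Y: 8·2 + 1·3 + 9·4 = 55
Y has the highest Borda score (55).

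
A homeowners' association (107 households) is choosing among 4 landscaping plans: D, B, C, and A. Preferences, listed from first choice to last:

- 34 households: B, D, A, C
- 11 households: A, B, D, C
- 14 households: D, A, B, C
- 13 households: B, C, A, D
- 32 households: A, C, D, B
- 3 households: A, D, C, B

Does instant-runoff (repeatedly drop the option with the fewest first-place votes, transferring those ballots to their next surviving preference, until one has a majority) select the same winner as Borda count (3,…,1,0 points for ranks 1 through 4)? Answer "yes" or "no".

Instant-runoff — R1 D 14, B 47, C 0, A 46 (C out); R2 D 14, B 47, A 46 (D out); R3 B 47, A 60 (A winner). Winner: A.
Borda — scores: D 159, B 177, C 93, A 213. Winner: A.
The two methods agree.

yes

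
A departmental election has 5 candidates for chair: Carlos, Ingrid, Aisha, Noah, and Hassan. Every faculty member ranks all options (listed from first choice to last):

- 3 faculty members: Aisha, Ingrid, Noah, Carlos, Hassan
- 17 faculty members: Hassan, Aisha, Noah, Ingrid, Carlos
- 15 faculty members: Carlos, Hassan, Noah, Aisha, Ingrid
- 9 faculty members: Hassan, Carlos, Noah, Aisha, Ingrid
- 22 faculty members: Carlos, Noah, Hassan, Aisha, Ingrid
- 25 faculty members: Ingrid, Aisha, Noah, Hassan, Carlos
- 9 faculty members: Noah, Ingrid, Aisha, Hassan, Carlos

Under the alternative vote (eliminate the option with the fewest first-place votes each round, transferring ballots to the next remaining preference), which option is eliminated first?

Round 1: Carlos 37, Ingrid 25, Aisha 3, Noah 9, Hassan 26. Eliminate Aisha.

Aisha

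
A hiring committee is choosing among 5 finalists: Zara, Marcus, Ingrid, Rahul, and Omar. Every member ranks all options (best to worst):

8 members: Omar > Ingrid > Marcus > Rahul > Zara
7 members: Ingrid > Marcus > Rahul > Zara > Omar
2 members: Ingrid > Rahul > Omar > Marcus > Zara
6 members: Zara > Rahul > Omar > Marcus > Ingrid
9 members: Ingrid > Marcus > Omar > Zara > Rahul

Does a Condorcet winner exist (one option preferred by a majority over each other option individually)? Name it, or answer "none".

Ingrid vs Zara: 26–6 for Ingrid.
Ingrid vs Marcus: 26–6 for Ingrid.
Ingrid vs Rahul: 26–6 for Ingrid.
Ingrid vs Omar: 18–14 for Ingrid.
Ingrid beats every other option head-to-head.

Ingrid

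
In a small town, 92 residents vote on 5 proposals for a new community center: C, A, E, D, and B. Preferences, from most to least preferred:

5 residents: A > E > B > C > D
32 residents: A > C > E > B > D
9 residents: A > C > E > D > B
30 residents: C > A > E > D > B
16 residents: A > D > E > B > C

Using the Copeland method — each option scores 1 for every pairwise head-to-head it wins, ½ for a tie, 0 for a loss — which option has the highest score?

C: beats E, D, and B; loses to A → score 3.
A: beats C, E, D, and B → score 4.
E: beats D and B; loses to C and A → score 2.
D: beats B; loses to C, A, and E → score 1.
B: loses to C, A, E, and D → score 0.
A has the best pairwise record.

A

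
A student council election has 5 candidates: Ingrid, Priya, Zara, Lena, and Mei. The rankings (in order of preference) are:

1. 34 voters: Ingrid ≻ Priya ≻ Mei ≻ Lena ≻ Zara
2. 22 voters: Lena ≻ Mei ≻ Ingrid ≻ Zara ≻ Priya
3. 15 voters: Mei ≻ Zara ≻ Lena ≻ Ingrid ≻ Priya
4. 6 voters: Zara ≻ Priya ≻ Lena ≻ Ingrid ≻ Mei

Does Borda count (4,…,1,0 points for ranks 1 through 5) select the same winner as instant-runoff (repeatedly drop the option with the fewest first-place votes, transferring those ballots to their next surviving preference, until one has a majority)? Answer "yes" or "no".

no

Borda — scores: Ingrid 201, Priya 120, Zara 91, Lena 164, Mei 194. Winner: Ingrid.
Instant-runoff — R1 Ingrid 34, Priya 0, Zara 6, Lena 22, Mei 15 (Priya out); R2 Ingrid 34, Zara 6, Lena 22, Mei 15 (Zara out); R3 Ingrid 34, Lena 28, Mei 15 (Mei out); R4 Ingrid 34, Lena 43 (Lena winner). Winner: Lena.
The two methods disagree.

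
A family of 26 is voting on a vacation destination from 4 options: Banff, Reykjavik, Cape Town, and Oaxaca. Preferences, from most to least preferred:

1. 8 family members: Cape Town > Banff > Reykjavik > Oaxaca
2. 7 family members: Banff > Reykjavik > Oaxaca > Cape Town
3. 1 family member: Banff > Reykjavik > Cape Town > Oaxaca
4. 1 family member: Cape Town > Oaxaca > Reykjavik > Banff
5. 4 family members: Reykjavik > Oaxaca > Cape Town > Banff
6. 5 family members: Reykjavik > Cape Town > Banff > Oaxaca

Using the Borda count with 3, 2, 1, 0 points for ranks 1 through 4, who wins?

Banff: 8·2 + 7·3 + 1·3 + 1·0 + 4·0 + 5·1 = 45
Reykjavik: 8·1 + 7·2 + 1·2 + 1·1 + 4·3 + 5·3 = 52
Cape Town: 8·3 + 7·0 + 1·1 + 1·3 + 4·1 + 5·2 = 42
Oaxaca: 8·0 + 7·1 + 1·0 + 1·2 + 4·2 + 5·0 = 17
Reykjavik has the highest Borda score (52).

Reykjavik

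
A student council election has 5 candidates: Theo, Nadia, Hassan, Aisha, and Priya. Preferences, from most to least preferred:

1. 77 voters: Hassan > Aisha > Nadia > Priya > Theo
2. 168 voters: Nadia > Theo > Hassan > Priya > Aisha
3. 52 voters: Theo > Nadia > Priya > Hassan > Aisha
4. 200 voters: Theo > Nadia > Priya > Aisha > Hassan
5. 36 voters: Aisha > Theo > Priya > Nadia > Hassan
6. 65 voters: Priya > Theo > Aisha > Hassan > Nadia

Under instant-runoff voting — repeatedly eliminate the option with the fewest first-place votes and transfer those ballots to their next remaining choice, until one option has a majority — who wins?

Theo

Round 1: Theo 252, Nadia 168, Hassan 77, Aisha 36, Priya 65. Eliminate Aisha.
Round 2: Theo 288, Nadia 168, Hassan 77, Priya 65. Eliminate Priya.
Round 3: Theo 353, Nadia 168, Hassan 77. Theo has a majority.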